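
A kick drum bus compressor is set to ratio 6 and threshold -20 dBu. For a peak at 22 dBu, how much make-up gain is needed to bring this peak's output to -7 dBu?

6 dB

The peak compresses to -20 + 42/6 = -13 dBu.
To reach -7 dBu requires -7 − (-13) = 6 dB of make-up.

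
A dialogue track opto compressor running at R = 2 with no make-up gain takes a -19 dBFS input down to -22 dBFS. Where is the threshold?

-25 dBFS

Gain reduction = -19 − (-22) = 3 dB; output overshoot = GR / (R − 1) = 3 / 1 = 3 dB.
Threshold = output − output overshoot = -22 − 3 = -25 dBFS.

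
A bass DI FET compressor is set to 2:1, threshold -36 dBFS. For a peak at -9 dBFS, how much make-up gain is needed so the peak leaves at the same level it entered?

Overshoot 27 dB → 27/2 = 13.5 dB after compression, so the compressed level is -36 + 13.5 = -22.5 dBFS.
Make-up = target − compressed = -9 − (-22.5) = 13.5 dB.

13.5 dB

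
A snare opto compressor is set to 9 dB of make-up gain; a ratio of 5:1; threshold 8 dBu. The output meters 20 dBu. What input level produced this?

23 dBu

Before make-up, the level was 20 − 9 = 11 dBu.
Post-compression overshoot = 11 − 8 = 3 dB.
Input overshoot = R × output overshoot = 15 dB → input = 8 + 15 = 23 dBu.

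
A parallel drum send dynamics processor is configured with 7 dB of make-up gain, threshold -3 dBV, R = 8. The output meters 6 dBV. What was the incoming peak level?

Stripping the +7 dB make-up gives -1 dBV at the gain stage.
The compressed level sits -1 − (-3) = 2 dB over threshold.
Before 8:1 compression the overshoot was 2 × 8 = 16 dB, so input = -3 + 16 = 13 dBV.

13 dBV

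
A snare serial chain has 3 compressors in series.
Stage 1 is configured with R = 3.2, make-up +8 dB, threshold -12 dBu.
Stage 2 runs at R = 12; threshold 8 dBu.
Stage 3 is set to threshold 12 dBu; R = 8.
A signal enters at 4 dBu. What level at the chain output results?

Stage 1: 4 dBu is 16 dB over -12 dBu; at 3.2:1 that becomes 5 dB over, giving -7 dBu; +8 dB make-up → 1 dBu.
Stage 2: 1 dBu ≤ 8 dBu, so stage 2 doesn't engage; output 1 dBu.
Stage 3: 1 dBu is at or below the 12 dBu threshold — no compression; output 1 dBu.

1 dBu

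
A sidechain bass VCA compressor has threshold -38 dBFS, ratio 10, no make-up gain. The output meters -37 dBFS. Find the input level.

-28 dBFS

That's 1 dB above the -38 dBFS threshold.
Before 10:1 compression the overshoot was 1 × 10 = 10 dB, so input = -38 + 10 = -28 dBFS.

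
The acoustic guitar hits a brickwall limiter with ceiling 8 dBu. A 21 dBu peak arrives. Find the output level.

8 dBu

At ∞:1, everything above 8 dBu is held at the ceiling.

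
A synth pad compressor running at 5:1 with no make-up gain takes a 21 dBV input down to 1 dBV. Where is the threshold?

-4 dBV

Input is 25 dB above T (since output overshoot × R = input overshoot: (1 − T)·5 = 21 − T gives T = -4 dBV).
Check: -4 + (21 − (-4))/5 = -4 + 5 = 1 dBV. ✓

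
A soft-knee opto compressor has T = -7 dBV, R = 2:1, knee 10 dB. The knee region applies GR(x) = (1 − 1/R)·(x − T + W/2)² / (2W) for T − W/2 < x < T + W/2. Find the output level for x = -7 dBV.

x − T + W/2 = -7 − (-7) + 5 = 5.
GR = (1 − 1/2) × 5² / 20 = 0.5 × 25 / 20 = 0.625 dB.
Output = -7 − 0.625 = -7.625 dBV.

-7.625 dBV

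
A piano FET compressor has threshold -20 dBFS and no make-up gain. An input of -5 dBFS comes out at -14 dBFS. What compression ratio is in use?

2.5:1

Input overshoot = -5 − (-20) = 15 dB; output overshoot = -14 − (-20) = 6 dB.
Ratio = 15 / 6 = 2.5.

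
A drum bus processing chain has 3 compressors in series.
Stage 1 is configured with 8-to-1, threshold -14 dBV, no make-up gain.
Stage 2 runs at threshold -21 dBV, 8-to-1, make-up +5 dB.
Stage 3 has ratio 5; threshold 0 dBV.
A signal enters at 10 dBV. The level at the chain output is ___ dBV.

-14.75 dBV

Stage 1: 10 dBV is 24 dB over -14 dBV; at 8:1 that becomes 3 dB over, giving -11 dBV.
Stage 2: overshoot 10 dB → 10/8 = 1.25 dB → -19.75 dBV; +5 dB make-up → -14.75 dBV.
Stage 3: -14.75 dBV ≤ 0 dBV, so stage 3 doesn't engage; output -14.75 dBV.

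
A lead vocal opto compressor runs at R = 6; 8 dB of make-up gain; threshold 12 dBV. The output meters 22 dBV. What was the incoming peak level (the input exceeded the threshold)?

24 dBV

Before make-up, the level was 22 − 8 = 14 dBV.
That's 2 dB above the 12 dBV threshold.
Undo the ratio: input overshoot = 2 × 6 = 12 dB, giving input = 24 dBV.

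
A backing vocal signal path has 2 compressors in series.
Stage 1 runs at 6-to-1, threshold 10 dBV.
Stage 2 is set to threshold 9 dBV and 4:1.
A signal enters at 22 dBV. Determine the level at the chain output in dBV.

Stage 1: 22 dBV is 12 dB over 10 dBV; at 6:1 that becomes 2 dB over, giving 12 dBV.
Stage 2: 12 dBV is 3 dB over 9 dBV; at 4:1 that becomes 0.75 dB over, giving 9.75 dBV.

9.75 dBV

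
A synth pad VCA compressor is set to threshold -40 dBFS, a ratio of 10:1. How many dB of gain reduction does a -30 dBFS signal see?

9 dB

Overshoot = -30 − (-40) = 10 dB.
After 10:1 compression the overshoot becomes 10/10 = 1 dB.
So the signal is attenuated by 10 − 1 = 9 dB.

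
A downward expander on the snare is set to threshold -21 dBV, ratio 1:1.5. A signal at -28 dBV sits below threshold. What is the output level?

-31.5 dBV

The input is 7 dB below the -21 dBV threshold.
A 1:1.5 expander multiplies undershoot by 1.5: 7 × 1.5 = 10.5 dB below threshold.
Output = -21 − 10.5 = -31.5 dBV.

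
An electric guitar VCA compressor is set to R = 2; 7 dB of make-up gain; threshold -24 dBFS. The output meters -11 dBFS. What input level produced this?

Before make-up, the level was -11 − 7 = -18 dBFS.
That's 6 dB above the -24 dBFS threshold.
Undo the ratio: input overshoot = 6 × 2 = 12 dB, giving input = -12 dBFS.

-12 dBFS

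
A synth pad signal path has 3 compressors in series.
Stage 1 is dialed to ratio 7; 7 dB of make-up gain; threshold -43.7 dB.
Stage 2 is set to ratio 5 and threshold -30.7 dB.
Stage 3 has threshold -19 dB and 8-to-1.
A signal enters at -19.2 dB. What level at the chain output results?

-33.2 dB

Stage 1: overshoot 24.5 dB → 24.5/7 = 3.5 dB → -40.2 dB; +7 dB make-up → -33.2 dB.
Stage 2: -33.2 dB ≤ -30.7 dB, so stage 2 doesn't engage; output -33.2 dB.
Stage 3: below threshold (-33.2 ≤ -19); passes unchanged; output -33.2 dB.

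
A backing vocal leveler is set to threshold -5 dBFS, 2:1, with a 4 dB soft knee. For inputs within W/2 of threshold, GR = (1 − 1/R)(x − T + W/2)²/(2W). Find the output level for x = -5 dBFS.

x − T + W/2 = -5 − (-5) + 2 = 2.
GR = (1 − 1/2) × 2² / 8 = 0.5 × 4 / 8 = 0.25 dB.
Output = -5 − 0.25 = -5.25 dBFS.

-5.25 dBFS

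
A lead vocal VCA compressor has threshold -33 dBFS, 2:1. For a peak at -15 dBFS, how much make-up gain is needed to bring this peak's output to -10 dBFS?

14 dB

Overshoot 18 dB → 18/2 = 9 dB after compression, so the compressed level is -33 + 9 = -24 dBFS.
Make-up = target − compressed = -10 − (-24) = 14 dB.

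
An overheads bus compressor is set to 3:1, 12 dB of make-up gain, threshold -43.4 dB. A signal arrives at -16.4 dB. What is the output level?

-16.4 dB sits 27 dB over threshold.
At 3:1 the overshoot is divided by 3, leaving 9 dB above threshold.
Output = -43.4 + 9 = -34.4 dB; make-up adds 12 dB, giving -22.4 dB.

-22.4 dB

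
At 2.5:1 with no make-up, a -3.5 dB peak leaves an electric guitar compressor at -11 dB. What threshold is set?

-16 dB

Input is 12.5 dB above T (since output overshoot × R = input overshoot: (-11 − T)·2.5 = -3.5 − T gives T = -16 dB).
Check: -16 + (-3.5 − (-16))/2.5 = -16 + 5 = -11 dB. ✓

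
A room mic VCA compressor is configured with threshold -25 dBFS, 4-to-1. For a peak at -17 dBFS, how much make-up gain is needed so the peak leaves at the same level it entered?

6 dB

Overshoot 8 dB → 8/4 = 2 dB after compression, so the compressed level is -25 + 2 = -23 dBFS.
Make-up = target − compressed = -17 − (-23) = 6 dB.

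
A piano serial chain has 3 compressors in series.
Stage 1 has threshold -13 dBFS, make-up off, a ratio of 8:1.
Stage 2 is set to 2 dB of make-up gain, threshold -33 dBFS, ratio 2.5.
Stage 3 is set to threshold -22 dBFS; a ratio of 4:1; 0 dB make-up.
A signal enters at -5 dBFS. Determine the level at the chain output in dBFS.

-22.6 dBFS

Stage 1: 8 dB above -13 dBFS, reduced 8:1 to 1 dB above → -12 dBFS.
Stage 2: -12 dBFS is 21 dB over -33 dBFS; at 2.5:1 that becomes 8.4 dB over, giving -24.6 dBFS; +2 dB make-up → -22.6 dBFS.
Stage 3: -22.6 dBFS ≤ -22 dBFS, so stage 3 doesn't engage; output -22.6 dBFS.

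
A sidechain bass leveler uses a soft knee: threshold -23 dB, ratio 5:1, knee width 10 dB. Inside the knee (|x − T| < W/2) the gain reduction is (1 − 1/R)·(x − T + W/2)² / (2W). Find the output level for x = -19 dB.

-22.24 dB

x − T + W/2 = -19 − (-23) + 5 = 9.
GR = (1 − 1/5) × 9² / 20 = 0.8 × 81 / 20 = 3.24 dB.
Output = -19 − 3.24 = -22.24 dB.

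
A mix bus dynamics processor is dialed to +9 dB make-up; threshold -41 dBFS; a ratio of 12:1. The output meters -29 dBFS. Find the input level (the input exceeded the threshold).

-5 dBFS

Remove make-up: -29 − 9 = -38 dBFS.
Post-compression overshoot = -38 − (-41) = 3 dB.
Undo the ratio: input overshoot = 3 × 12 = 36 dB, giving input = -5 dBFS.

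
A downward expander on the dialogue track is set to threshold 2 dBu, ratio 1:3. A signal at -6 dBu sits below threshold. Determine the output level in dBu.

-22 dBu

Undershoot = 2 − (-6) = 8 dB.
At 1:3, that expands to 24 dB under threshold.
Output = 2 − 24 = -22 dBu.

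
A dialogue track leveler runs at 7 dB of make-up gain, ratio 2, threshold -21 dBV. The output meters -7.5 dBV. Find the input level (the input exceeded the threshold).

-8 dBV

Stripping the +7 dB make-up gives -14.5 dBV at the gain stage.
That's 6.5 dB above the -21 dBV threshold.
Input overshoot = R × output overshoot = 13 dB → input = -21 + 13 = -8 dBV.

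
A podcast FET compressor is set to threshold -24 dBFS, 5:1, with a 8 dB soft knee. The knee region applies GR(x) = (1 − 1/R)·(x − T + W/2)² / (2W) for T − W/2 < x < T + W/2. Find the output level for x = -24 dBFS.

x − T + W/2 = -24 − (-24) + 4 = 4.
GR = (1 − 1/5) × 4² / 16 = 0.8 × 16 / 16 = 0.8 dB.
Output = -24 − 0.8 = -24.8 dBFS.

-24.8 dBFS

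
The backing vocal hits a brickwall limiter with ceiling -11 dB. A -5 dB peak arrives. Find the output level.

-11 dB

At ∞:1, everything above -11 dB is held at the ceiling.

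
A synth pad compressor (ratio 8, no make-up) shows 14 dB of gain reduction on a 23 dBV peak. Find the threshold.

Gain reduction = 23 − 9 = 14 dB; output overshoot = GR / (R − 1) = 14 / 7 = 2 dB.
Threshold = output − output overshoot = 9 − 2 = 7 dBV.

7 dBV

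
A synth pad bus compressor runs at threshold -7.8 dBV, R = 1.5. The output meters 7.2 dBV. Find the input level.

14.7 dBV

The compressed level sits 7.2 − (-7.8) = 15 dB over threshold.
Input overshoot = R × output overshoot = 22.5 dB → input = -7.8 + 22.5 = 14.7 dBV.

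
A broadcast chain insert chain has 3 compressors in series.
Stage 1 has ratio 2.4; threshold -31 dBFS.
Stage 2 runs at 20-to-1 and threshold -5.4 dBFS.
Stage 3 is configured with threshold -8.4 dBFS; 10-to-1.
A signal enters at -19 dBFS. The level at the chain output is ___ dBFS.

-26 dBFS

Stage 1: overshoot 12 dB → 12/2.4 = 5 dB → -26 dBFS.
Stage 2: below threshold (-26 ≤ -5.4); passes unchanged; output -26 dBFS.
Stage 3: -26 dBFS ≤ -8.4 dBFS, so stage 3 doesn't engage; output -26 dBFS.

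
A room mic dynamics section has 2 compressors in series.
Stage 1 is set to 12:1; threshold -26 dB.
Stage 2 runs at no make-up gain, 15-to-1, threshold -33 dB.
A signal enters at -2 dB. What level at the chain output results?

-32.4 dB

Stage 1: overshoot 24 dB → 24/12 = 2 dB → -24 dB.
Stage 2: 9 dB above -33 dB, reduced 15:1 to 0.6 dB above → -32.4 dB.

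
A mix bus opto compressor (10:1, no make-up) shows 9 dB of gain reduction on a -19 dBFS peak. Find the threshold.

Let T be the threshold. Output overshoot = (input overshoot)/R, so -28 − T = (-19 − T)/10.
10·(-28 − T) = -19 − T → 9·T = -280 − (-19) = -261.
T = -261/9 = -29 dBFS.

-29 dBFS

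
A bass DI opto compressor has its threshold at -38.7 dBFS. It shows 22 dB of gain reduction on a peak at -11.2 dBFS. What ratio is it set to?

5:1

Input overshoot = -11.2 − (-38.7) = 27.5 dB.
Output overshoot = 27.5 − 22 = 5.5 dB.
Ratio = input overshoot / output overshoot = 27.5 / 5.5 = 5.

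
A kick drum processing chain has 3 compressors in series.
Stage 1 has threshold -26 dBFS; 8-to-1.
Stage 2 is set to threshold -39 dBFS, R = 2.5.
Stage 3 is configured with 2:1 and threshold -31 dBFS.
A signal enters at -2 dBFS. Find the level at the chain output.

Stage 1: 24 dB above -26 dBFS, reduced 8:1 to 3 dB above → -23 dBFS.
Stage 2: 16 dB above -39 dBFS, reduced 2.5:1 to 6.4 dB above → -32.6 dBFS.
Stage 3: -32.6 dBFS is at or below the -31 dBFS threshold — no compression; output -32.6 dBFS.

-32.6 dBFS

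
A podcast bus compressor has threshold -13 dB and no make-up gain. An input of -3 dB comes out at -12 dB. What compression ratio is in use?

10:1

Input overshoot = -3 − (-13) = 10 dB; output overshoot = -12 − (-13) = 1 dB.
Ratio = 10 / 1 = 10.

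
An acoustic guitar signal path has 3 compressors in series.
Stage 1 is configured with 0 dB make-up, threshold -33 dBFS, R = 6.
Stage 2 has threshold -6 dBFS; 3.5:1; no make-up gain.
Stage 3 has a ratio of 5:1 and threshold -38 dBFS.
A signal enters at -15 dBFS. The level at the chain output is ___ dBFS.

Stage 1: overshoot 18 dB → 18/6 = 3 dB → -30 dBFS.
Stage 2: below threshold (-30 ≤ -6); passes unchanged; output -30 dBFS.
Stage 3: -30 dBFS is 8 dB over -38 dBFS; at 5:1 that becomes 1.6 dB over, giving -36.4 dBFS.

-36.4 dBFS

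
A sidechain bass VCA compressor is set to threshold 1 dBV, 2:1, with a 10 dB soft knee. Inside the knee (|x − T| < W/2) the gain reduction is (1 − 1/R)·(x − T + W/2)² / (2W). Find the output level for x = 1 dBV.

x − T + W/2 = 1 − 1 + 5 = 5.
GR = (1 − 1/2) × 5² / 20 = 0.5 × 25 / 20 = 0.625 dB.
Output = 1 − 0.625 = 0.375 dBV.

0.375 dBV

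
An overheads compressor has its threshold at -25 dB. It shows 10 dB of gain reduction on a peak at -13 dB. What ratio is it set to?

Input overshoot = -13 − (-25) = 12 dB.
Output overshoot = 12 − 10 = 2 dB.
Ratio = input overshoot / output overshoot = 12 / 2 = 6.

6:1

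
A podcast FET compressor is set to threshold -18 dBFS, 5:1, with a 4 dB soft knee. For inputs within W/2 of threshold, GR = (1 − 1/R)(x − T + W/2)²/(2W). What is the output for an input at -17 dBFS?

-17.9 dBFS

x − T + W/2 = -17 − (-18) + 2 = 3.
GR = (1 − 1/5) × 3² / 8 = 0.8 × 9 / 8 = 0.9 dB.
Output = -17 − 0.9 = -17.9 dBFS.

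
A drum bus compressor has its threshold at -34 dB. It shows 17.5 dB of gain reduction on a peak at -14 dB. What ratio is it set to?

Input overshoot = -14 − (-34) = 20 dB.
Output overshoot = 20 − 17.5 = 2.5 dB.
Ratio = input overshoot / output overshoot = 20 / 2.5 = 8.

8:1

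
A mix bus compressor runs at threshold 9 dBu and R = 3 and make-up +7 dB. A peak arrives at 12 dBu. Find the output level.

Overshoot: 12 − 9 = 3 dB.
3:1 compression reduces that to 3/3 = 1 dB over.
Output = 9 + 1 = 10 dBu; make-up adds 7 dB, giving 17 dBu.

17 dBu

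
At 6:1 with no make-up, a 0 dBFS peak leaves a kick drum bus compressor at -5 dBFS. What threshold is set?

-6 dBFS

Input is 6 dB above T (since output overshoot × R = input overshoot: (-5 − T)·6 = 0 − T gives T = -6 dBFS).
Check: -6 + (0 − (-6))/6 = -6 + 1 = -5 dBFS. ✓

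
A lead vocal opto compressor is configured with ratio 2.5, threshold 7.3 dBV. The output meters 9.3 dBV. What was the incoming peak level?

12.3 dBV

The compressed level sits 9.3 − 7.3 = 2 dB over threshold.
Input overshoot = R × output overshoot = 5 dB → input = 7.3 + 5 = 12.3 dBV.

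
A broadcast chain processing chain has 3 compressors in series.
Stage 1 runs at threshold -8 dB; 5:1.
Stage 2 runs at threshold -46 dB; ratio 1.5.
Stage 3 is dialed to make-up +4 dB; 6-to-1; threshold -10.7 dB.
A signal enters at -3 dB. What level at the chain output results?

Stage 1: 5 dB above -8 dB, reduced 5:1 to 1 dB above → -7 dB.
Stage 2: -7 dB is 39 dB over -46 dB; at 1.5:1 that becomes 26 dB over, giving -20 dB.
Stage 3: below threshold (-20 ≤ -10.7); passes unchanged; make-up brings it to -16 dB.

-16 dB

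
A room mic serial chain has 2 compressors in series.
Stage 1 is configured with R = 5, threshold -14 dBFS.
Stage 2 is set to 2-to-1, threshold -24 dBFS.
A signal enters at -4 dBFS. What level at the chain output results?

-18 dBFS

Stage 1: overshoot 10 dB → 10/5 = 2 dB → -12 dBFS.
Stage 2: -12 dBFS is 12 dB over -24 dBFS; at 2:1 that becomes 6 dB over, giving -18 dBFS.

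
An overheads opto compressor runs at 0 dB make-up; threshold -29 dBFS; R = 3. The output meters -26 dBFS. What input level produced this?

-20 dBFS

Post-compression overshoot = -26 − (-29) = 3 dB.
Undo the ratio: input overshoot = 3 × 3 = 9 dB, giving input = -20 dBFS.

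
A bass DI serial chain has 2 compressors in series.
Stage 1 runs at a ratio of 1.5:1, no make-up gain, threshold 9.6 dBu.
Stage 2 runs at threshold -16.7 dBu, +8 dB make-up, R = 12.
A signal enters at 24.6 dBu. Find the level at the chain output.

-5.675 dBu

Stage 1: 24.6 dBu is 15 dB over 9.6 dBu; at 1.5:1 that becomes 10 dB over, giving 19.6 dBu.
Stage 2: 36.3 dB above -16.7 dBu, reduced 12:1 to 3.025 dB above → -13.675 dBu; +8 dB make-up → -5.675 dBu.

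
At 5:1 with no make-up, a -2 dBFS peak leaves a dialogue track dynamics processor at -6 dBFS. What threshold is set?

-7 dBFS

Input is 5 dB above T (since output overshoot × R = input overshoot: (-6 − T)·5 = -2 − T gives T = -7 dBFS).
Check: -7 + (-2 − (-7))/5 = -7 + 1 = -6 dBFS. ✓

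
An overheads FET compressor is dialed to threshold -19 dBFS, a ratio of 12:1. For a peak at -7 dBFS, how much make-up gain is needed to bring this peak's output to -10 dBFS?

The peak compresses to -19 + 12/12 = -18 dBFS.
To reach -10 dBFS requires -10 − (-18) = 8 dB of make-up.

8 dB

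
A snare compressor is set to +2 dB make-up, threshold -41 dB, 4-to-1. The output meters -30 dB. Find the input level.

Before make-up, the level was -30 − 2 = -32 dB.
Post-compression overshoot = -32 − (-41) = 9 dB.
Before 4:1 compression the overshoot was 9 × 4 = 36 dB, so input = -41 + 36 = -5 dB.

-5 dB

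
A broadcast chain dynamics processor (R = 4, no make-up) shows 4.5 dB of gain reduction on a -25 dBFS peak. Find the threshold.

Gain reduction = -25 − (-29.5) = 4.5 dB; output overshoot = GR / (R − 1) = 4.5 / 3 = 1.5 dB.
Threshold = output − output overshoot = -29.5 − 1.5 = -31 dBFS.

-31 dBFS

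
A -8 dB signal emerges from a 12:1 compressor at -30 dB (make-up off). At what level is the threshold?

-32 dB

Input is 24 dB above T (since output overshoot × R = input overshoot: (-30 − T)·12 = -8 − T gives T = -32 dB).
Check: -32 + (-8 − (-32))/12 = -32 + 2 = -30 dB. ✓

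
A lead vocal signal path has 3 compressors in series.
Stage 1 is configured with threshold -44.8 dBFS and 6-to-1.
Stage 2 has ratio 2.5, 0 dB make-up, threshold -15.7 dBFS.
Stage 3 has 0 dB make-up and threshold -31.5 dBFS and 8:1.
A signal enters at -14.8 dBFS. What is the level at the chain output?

Stage 1: -14.8 dBFS is 30 dB over -44.8 dBFS; at 6:1 that becomes 5 dB over, giving -39.8 dBFS.
Stage 2: -39.8 dBFS ≤ -15.7 dBFS, so stage 2 doesn't engage; output -39.8 dBFS.
Stage 3: -39.8 dBFS ≤ -31.5 dBFS, so stage 3 doesn't engage; output -39.8 dBFS.

-39.8 dBFS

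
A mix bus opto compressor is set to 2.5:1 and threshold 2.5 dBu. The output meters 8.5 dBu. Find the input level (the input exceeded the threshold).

17.5 dBu

Post-compression overshoot = 8.5 − 2.5 = 6 dB.
Before 2.5:1 compression the overshoot was 6 × 2.5 = 15 dB, so input = 2.5 + 15 = 17.5 dBu.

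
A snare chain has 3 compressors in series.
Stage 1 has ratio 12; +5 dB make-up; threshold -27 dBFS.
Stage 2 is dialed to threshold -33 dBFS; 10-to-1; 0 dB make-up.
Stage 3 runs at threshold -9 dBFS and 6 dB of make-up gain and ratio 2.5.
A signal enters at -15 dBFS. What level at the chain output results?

Stage 1: -15 dBFS is 12 dB over -27 dBFS; at 12:1 that becomes 1 dB over, giving -26 dBFS; +5 dB make-up → -21 dBFS.
Stage 2: 12 dB above -33 dBFS, reduced 10:1 to 1.2 dB above → -31.8 dBFS.
Stage 3: -31.8 dBFS ≤ -9 dBFS, so stage 3 doesn't engage; make-up brings it to -25.8 dBFS.

-25.8 dBFS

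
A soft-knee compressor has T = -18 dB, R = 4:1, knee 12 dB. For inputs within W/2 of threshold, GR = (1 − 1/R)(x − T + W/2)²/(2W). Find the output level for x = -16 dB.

x − T + W/2 = -16 − (-18) + 6 = 8.
GR = (1 − 1/4) × 8² / 24 = 0.75 × 64 / 24 = 2 dB.
Output = -16 − 2 = -18 dB.

-18 dB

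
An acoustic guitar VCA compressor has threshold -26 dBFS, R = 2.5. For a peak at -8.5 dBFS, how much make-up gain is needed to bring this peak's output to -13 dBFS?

The peak compresses to -26 + 17.5/2.5 = -19 dBFS.
To reach -13 dBFS requires -13 − (-19) = 6 dB of make-up.

6 dB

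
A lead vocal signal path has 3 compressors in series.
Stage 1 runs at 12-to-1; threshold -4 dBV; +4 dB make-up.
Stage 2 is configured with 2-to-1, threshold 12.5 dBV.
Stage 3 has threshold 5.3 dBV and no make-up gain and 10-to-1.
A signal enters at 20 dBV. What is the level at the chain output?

2 dBV

Stage 1: 24 dB above -4 dBV, reduced 12:1 to 2 dB above → -2 dBV; +4 dB make-up → 2 dBV.
Stage 2: 2 dBV ≤ 12.5 dBV, so stage 2 doesn't engage; output 2 dBV.
Stage 3: below threshold (2 ≤ 5.3); passes unchanged; output 2 dBV.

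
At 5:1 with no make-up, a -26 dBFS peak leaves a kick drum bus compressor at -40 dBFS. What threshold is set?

Let T be the threshold. Output overshoot = (input overshoot)/R, so -40 − T = (-26 − T)/5.
5·(-40 − T) = -26 − T → 4·T = -200 − (-26) = -174.
T = -174/4 = -43.5 dBFS.

-43.5 dBFS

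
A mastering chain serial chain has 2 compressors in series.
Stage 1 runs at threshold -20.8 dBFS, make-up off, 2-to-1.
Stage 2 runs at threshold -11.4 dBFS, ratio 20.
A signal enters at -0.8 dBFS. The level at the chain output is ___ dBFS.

-11.37 dBFS

Stage 1: -0.8 dBFS is 20 dB over -20.8 dBFS; at 2:1 that becomes 10 dB over, giving -10.8 dBFS.
Stage 2: 0.6 dB above -11.4 dBFS, reduced 20:1 to 0.03 dB above → -11.37 dBFS.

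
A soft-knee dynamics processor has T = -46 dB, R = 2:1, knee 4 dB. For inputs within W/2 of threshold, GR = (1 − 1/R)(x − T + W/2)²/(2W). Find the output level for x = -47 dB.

-47.0625 dB

x − T + W/2 = -47 − (-46) + 2 = 1.
GR = (1 − 1/2) × 1² / 8 = 0.5 × 1 / 8 = 0.0625 dB.
Output = -47 − 0.0625 = -47.0625 dB.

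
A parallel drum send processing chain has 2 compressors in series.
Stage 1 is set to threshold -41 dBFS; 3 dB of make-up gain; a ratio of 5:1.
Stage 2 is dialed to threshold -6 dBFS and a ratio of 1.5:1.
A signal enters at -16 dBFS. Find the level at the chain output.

-33 dBFS

Stage 1: 25 dB above -41 dBFS, reduced 5:1 to 5 dB above → -36 dBFS; +3 dB make-up → -33 dBFS.
Stage 2: -33 dBFS ≤ -6 dBFS, so stage 2 doesn't engage; output -33 dBFS.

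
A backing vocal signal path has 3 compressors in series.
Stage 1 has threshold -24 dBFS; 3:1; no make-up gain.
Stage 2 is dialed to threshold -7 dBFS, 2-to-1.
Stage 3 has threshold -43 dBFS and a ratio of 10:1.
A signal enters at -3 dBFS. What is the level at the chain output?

Stage 1: -3 dBFS is 21 dB over -24 dBFS; at 3:1 that becomes 7 dB over, giving -17 dBFS.
Stage 2: below threshold (-17 ≤ -7); passes unchanged; output -17 dBFS.
Stage 3: 26 dB above -43 dBFS, reduced 10:1 to 2.6 dB above → -40.4 dBFS.

-40.4 dBFS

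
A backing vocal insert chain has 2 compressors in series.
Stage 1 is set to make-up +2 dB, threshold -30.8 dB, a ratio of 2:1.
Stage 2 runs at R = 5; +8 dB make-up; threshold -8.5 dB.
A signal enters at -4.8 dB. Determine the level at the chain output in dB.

-7.8 dB

Stage 1: 26 dB above -30.8 dB, reduced 2:1 to 13 dB above → -17.8 dB; +2 dB make-up → -15.8 dB.
Stage 2: -15.8 dB ≤ -8.5 dB, so stage 2 doesn't engage; make-up brings it to -7.8 dB.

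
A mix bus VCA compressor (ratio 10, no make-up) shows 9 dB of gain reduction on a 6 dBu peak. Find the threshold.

-4 dBu

Input is 10 dB above T (since output overshoot × R = input overshoot: (-3 − T)·10 = 6 − T gives T = -4 dBu).
Check: -4 + (6 − (-4))/10 = -4 + 1 = -3 dBu. ✓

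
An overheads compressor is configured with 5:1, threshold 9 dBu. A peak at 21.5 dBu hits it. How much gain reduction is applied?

10 dB

Overshoot = 21.5 − 9 = 12.5 dB.
A 5:1 ratio leaves 2.5 dB of that excess.
Gain reduction = 12.5 − 2.5 = 10 dB.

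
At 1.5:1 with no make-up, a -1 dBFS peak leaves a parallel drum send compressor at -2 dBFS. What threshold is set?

-4 dBFS

Let T be the threshold. Output overshoot = (input overshoot)/R, so -2 − T = (-1 − T)/1.5.
1.5·(-2 − T) = -1 − T → 0.5·T = -3 − (-1) = -2.
T = -2/0.5 = -4 dBFS.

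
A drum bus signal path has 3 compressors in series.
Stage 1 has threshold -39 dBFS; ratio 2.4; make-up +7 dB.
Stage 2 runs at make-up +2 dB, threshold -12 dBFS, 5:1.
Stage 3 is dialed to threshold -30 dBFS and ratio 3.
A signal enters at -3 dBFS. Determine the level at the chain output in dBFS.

-25 dBFS

Stage 1: overshoot 36 dB → 36/2.4 = 15 dB → -24 dBFS; +7 dB make-up → -17 dBFS.
Stage 2: below threshold (-17 ≤ -12); passes unchanged; make-up brings it to -15 dBFS.
Stage 3: overshoot 15 dB → 15/3 = 5 dB → -25 dBFS.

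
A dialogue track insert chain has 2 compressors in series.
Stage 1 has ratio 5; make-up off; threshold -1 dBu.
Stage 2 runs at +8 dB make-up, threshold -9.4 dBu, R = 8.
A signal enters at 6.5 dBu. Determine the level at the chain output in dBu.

Stage 1: 6.5 dBu is 7.5 dB over -1 dBu; at 5:1 that becomes 1.5 dB over, giving 0.5 dBu.
Stage 2: 0.5 dBu is 9.9 dB over -9.4 dBu; at 8:1 that becomes 1.2375 dB over, giving -8.1625 dBu; +8 dB make-up → -0.1625 dBu.

-0.1625 dBu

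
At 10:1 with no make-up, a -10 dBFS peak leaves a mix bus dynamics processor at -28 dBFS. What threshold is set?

-30 dBFS

Let T be the threshold. Output overshoot = (input overshoot)/R, so -28 − T = (-10 − T)/10.
10·(-28 − T) = -10 − T → 9·T = -280 − (-10) = -270.
T = -270/9 = -30 dBFS.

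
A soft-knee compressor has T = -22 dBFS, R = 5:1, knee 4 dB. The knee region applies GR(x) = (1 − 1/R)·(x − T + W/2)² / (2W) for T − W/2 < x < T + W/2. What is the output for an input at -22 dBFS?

-22.4 dBFS

x − T + W/2 = -22 − (-22) + 2 = 2.
GR = (1 − 1/5) × 2² / 8 = 0.8 × 4 / 8 = 0.4 dB.
Output = -22 − 0.4 = -22.4 dBFS.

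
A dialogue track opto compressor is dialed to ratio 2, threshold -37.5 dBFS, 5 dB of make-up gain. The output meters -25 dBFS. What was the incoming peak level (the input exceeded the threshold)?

Stripping the +5 dB make-up gives -30 dBFS at the gain stage.
Post-compression overshoot = -30 − (-37.5) = 7.5 dB.
Input overshoot = R × output overshoot = 15 dB → input = -37.5 + 15 = -22.5 dBFS.

-22.5 dBFS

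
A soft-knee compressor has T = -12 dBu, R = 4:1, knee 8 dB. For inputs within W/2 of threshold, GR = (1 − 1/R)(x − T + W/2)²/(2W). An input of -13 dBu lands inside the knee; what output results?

-13.421875 dBu

x − T + W/2 = -13 − (-12) + 4 = 3.
GR = (1 − 1/4) × 3² / 16 = 0.75 × 9 / 16 = 0.421875 dB.
Output = -13 − 0.421875 = -13.421875 dBu.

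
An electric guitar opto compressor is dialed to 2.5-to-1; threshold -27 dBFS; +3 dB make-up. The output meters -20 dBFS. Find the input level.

-17 dBFS

Remove make-up: -20 − 3 = -23 dBFS.
That's 4 dB above the -27 dBFS threshold.
Input overshoot = R × output overshoot = 10 dB → input = -27 + 10 = -17 dBFS.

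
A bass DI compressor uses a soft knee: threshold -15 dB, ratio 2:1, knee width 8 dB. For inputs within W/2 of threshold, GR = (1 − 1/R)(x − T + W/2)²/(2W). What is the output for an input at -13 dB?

-14.125 dB

x − T + W/2 = -13 − (-15) + 4 = 6.
GR = (1 − 1/2) × 6² / 16 = 0.5 × 36 / 16 = 1.125 dB.
Output = -13 − 1.125 = -14.125 dB.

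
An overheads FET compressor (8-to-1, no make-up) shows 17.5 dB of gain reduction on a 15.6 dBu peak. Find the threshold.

Input is 20 dB above T (since output overshoot × R = input overshoot: (-1.9 − T)·8 = 15.6 − T gives T = -4.4 dBu).
Check: -4.4 + (15.6 − (-4.4))/8 = -4.4 + 2.5 = -1.9 dBu. ✓

-4.4 dBu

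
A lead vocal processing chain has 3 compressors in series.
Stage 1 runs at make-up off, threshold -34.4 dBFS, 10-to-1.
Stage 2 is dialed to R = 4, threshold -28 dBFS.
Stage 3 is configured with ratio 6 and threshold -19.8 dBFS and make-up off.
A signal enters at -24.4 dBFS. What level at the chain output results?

Stage 1: 10 dB above -34.4 dBFS, reduced 10:1 to 1 dB above → -33.4 dBFS.
Stage 2: -33.4 dBFS is at or below the -28 dBFS threshold — no compression; output -33.4 dBFS.
Stage 3: -33.4 dBFS is at or below the -19.8 dBFS threshold — no compression; output -33.4 dBFS.

-33.4 dBFS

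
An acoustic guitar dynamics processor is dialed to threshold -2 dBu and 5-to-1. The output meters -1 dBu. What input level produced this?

Post-compression overshoot = -1 − (-2) = 1 dB.
Before 5:1 compression the overshoot was 1 × 5 = 5 dB, so input = -2 + 5 = 3 dBu.

3 dBu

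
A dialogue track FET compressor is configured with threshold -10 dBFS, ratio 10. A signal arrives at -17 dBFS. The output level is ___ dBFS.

-17 dBFS

-17 dBFS is 7 dB below the -10 dBFS threshold, so no gain reduction is applied.
Output = input = -17 dBFS.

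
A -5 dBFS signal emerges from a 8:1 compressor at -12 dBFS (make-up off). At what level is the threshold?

-13 dBFS

Let T be the threshold. Output overshoot = (input overshoot)/R, so -12 − T = (-5 − T)/8.
8·(-12 − T) = -5 − T → 7·T = -96 − (-5) = -91.
T = -91/7 = -13 dBFS.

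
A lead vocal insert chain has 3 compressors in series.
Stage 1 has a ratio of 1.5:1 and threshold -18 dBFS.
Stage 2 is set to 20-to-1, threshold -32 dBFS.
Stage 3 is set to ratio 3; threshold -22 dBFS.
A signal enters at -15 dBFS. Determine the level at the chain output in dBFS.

Stage 1: overshoot 3 dB → 3/1.5 = 2 dB → -16 dBFS.
Stage 2: -16 dBFS is 16 dB over -32 dBFS; at 20:1 that becomes 0.8 dB over, giving -31.2 dBFS.
Stage 3: -31.2 dBFS ≤ -22 dBFS, so stage 3 doesn't engage; output -31.2 dBFS.

-31.2 dBFS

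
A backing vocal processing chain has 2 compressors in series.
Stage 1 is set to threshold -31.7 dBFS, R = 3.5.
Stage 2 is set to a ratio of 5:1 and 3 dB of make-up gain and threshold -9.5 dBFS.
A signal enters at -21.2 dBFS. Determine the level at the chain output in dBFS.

Stage 1: 10.5 dB above -31.7 dBFS, reduced 3.5:1 to 3 dB above → -28.7 dBFS.
Stage 2: -28.7 dBFS is at or below the -9.5 dBFS threshold — no compression; make-up brings it to -25.7 dBFS.

-25.7 dBFS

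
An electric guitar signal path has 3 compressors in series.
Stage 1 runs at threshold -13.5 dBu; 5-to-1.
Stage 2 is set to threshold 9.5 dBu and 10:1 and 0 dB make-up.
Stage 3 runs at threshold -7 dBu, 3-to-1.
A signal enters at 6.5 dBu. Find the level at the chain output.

-9.5 dBu

Stage 1: 6.5 dBu is 20 dB over -13.5 dBu; at 5:1 that becomes 4 dB over, giving -9.5 dBu.
Stage 2: below threshold (-9.5 ≤ 9.5); passes unchanged; output -9.5 dBu.
Stage 3: -9.5 dBu is at or below the -7 dBu threshold — no compression; output -9.5 dBu.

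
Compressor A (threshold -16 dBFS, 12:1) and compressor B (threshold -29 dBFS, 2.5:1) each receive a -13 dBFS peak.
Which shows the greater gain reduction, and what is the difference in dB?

B, by 6.85 dB

A: GR = 3 − 3/12 = 2.75 dB.
B: GR = 16 − 16/2.5 = 9.6 dB.
Difference: 6.85 dB in favour of B.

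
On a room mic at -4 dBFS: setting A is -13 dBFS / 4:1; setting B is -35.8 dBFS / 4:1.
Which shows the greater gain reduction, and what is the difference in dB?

A: overshoot 9 dB → output overshoot 2.25 dB → GR 6.75 dB.
B: overshoot 31.8 dB → output overshoot 7.95 dB → GR 23.85 dB.
Difference: 17.1 dB in favour of B.

B, by 17.1 dB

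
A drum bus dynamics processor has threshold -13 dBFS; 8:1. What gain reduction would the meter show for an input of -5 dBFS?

7 dB

-5 dBFS exceeds the threshold by 8 dB.
At 8:1, output sits 8/8 = 1 dB above threshold.
Gain reduction = 8 − 1 = 7 dB.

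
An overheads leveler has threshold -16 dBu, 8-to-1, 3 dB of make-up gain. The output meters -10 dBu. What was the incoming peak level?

Before make-up, the level was -10 − 3 = -13 dBu.
That's 3 dB above the -16 dBu threshold.
Input overshoot = R × output overshoot = 24 dB → input = -16 + 24 = 8 dBu.

8 dBu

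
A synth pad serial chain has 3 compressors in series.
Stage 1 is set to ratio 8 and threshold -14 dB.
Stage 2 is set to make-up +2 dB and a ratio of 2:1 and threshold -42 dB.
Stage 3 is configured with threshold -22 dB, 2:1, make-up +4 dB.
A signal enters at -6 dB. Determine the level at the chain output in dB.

Stage 1: overshoot 8 dB → 8/8 = 1 dB → -13 dB.
Stage 2: -13 dB is 29 dB over -42 dB; at 2:1 that becomes 14.5 dB over, giving -27.5 dB; +2 dB make-up → -25.5 dB.
Stage 3: below threshold (-25.5 ≤ -22); passes unchanged; make-up brings it to -21.5 dB.

-21.5 dB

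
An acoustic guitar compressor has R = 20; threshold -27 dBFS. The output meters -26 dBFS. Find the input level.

-7 dBFS

Post-compression overshoot = -26 − (-27) = 1 dB.
Before 20:1 compression the overshoot was 1 × 20 = 20 dB, so input = -27 + 20 = -7 dBFS.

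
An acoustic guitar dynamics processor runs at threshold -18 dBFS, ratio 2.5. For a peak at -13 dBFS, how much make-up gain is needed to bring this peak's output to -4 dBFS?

Without make-up, output = threshold + overshoot/2.5 = -18 + 2 = -16 dBFS.
Gap to target: 12 dB.

12 dB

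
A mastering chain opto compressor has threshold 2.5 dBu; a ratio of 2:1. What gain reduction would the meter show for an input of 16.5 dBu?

7 dB

The signal is 14 dB above threshold.
After 2:1 compression the overshoot becomes 14/2 = 7 dB.
So the signal is attenuated by 14 − 7 = 7 dB.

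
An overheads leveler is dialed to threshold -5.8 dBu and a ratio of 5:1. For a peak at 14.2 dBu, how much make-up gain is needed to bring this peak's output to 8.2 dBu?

10 dB

Overshoot 20 dB → 20/5 = 4 dB after compression, so the compressed level is -5.8 + 4 = -1.8 dBu.
Make-up = target − compressed = 8.2 − (-1.8) = 10 dB.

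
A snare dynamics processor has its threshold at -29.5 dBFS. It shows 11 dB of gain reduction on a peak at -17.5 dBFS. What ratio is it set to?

Input overshoot = -17.5 − (-29.5) = 12 dB.
Output overshoot = 12 − 11 = 1 dB.
Ratio = input overshoot / output overshoot = 12 / 1 = 12.

12:1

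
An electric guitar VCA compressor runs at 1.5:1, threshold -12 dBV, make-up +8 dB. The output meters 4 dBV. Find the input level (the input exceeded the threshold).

Remove make-up: 4 − 8 = -4 dBV.
That's 8 dB above the -12 dBV threshold.
Undo the ratio: input overshoot = 8 × 1.5 = 12 dB, giving input = 0 dBV.

0 dBV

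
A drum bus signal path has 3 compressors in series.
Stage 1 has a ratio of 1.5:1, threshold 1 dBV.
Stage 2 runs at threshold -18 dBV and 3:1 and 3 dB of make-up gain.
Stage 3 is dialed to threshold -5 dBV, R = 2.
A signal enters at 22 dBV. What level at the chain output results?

Stage 1: 21 dB above 1 dBV, reduced 1.5:1 to 14 dB above → 15 dBV.
Stage 2: 15 dBV is 33 dB over -18 dBV; at 3:1 that becomes 11 dB over, giving -7 dBV; +3 dB make-up → -4 dBV.
Stage 3: 1 dB above -5 dBV, reduced 2:1 to 0.5 dB above → -4.5 dBV.

-4.5 dBV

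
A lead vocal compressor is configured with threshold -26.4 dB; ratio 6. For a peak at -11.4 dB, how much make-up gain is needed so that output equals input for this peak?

The peak compresses to -26.4 + 15/6 = -23.9 dB.
To reach -11.4 dB requires -11.4 − (-23.9) = 12.5 dB of make-up.

12.5 dB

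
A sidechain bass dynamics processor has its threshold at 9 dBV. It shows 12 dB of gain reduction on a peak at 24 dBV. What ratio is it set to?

Input overshoot = 24 − 9 = 15 dB.
Output overshoot = 15 − 12 = 3 dB.
Ratio = input overshoot / output overshoot = 15 / 3 = 5.

5:1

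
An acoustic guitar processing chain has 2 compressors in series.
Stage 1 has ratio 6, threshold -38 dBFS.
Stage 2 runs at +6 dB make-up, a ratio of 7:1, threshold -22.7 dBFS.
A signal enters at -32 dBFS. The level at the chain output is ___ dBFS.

Stage 1: overshoot 6 dB → 6/6 = 1 dB → -37 dBFS.
Stage 2: -37 dBFS ≤ -22.7 dBFS, so stage 2 doesn't engage; make-up brings it to -31 dBFS.

-31 dBFS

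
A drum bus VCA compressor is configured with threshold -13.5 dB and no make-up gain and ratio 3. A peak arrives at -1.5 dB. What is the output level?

-9.5 dB

Overshoot: -1.5 − (-13.5) = 12 dB.
3:1 compression reduces that to 12/3 = 4 dB over.
Output = -13.5 + 4 = -9.5 dB.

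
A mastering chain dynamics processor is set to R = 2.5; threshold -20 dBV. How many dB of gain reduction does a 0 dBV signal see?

12 dB

The signal is 20 dB above threshold.
A 2.5:1 ratio leaves 8 dB of that excess.
So the signal is attenuated by 20 − 8 = 12 dB.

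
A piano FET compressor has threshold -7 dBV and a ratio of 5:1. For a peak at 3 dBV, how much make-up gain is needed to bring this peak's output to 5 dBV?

The peak compresses to -7 + 10/5 = -5 dBV.
To reach 5 dBV requires 5 − (-5) = 10 dB of make-up.

10 dB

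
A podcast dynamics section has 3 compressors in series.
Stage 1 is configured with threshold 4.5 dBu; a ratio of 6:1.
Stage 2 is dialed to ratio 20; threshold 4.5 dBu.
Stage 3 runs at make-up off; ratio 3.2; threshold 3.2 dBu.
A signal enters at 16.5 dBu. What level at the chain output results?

Stage 1: 12 dB above 4.5 dBu, reduced 6:1 to 2 dB above → 6.5 dBu.
Stage 2: 2 dB above 4.5 dBu, reduced 20:1 to 0.1 dB above → 4.6 dBu.
Stage 3: overshoot 1.4 dB → 1.4/3.2 = 0.4375 dB → 3.6375 dBu.

3.6375 dBu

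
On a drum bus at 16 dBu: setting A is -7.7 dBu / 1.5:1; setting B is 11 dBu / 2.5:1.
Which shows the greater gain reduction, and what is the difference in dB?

A, by 4.9 dB

A: GR = 23.7 − 23.7/1.5 = 7.9 dB.
B: GR = 5 − 5/2.5 = 3 dB.
Difference: 4.9 dB in favour of A.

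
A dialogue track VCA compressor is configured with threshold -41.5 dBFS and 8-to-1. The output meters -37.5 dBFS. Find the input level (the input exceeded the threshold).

-9.5 dBFS

The compressed level sits -37.5 − (-41.5) = 4 dB over threshold.
Input overshoot = R × output overshoot = 32 dB → input = -41.5 + 32 = -9.5 dBFS.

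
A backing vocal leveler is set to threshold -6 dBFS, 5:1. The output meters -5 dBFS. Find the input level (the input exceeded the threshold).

Post-compression overshoot = -5 − (-6) = 1 dB.
Before 5:1 compression the overshoot was 1 × 5 = 5 dB, so input = -6 + 5 = -1 dBFS.

-1 dBFS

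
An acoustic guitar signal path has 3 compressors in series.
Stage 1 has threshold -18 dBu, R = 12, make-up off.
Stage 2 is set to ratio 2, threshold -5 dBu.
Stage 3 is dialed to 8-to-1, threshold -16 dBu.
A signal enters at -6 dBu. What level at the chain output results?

Stage 1: overshoot 12 dB → 12/12 = 1 dB → -17 dBu.
Stage 2: below threshold (-17 ≤ -5); passes unchanged; output -17 dBu.
Stage 3: below threshold (-17 ≤ -16); passes unchanged; output -17 dBu.

-17 dBu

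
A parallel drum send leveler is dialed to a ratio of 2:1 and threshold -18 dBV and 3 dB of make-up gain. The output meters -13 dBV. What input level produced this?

-14 dBV

Stripping the +3 dB make-up gives -16 dBV at the gain stage.
Post-compression overshoot = -16 − (-18) = 2 dB.
Undo the ratio: input overshoot = 2 × 2 = 4 dB, giving input = -14 dBV.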